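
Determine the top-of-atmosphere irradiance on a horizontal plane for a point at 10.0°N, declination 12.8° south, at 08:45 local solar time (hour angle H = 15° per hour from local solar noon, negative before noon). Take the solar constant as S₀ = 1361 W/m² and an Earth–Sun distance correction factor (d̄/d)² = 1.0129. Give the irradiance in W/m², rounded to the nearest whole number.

820 W/m²

Hour angle H = 15° × (8.75 − 12) = -48.75°.
cos θ_z = sin(10.0°) sin(-12.8°) + cos(10.0°) cos(-12.8°) cos(-48.75°) = -0.0385 + 0.6332 = 0.5947.
Top-of-atmosphere irradiance = S₀ (d̄/d)² cos θ_z = 1361 × 1.0129 × 0.5947 = 819.83 W/m².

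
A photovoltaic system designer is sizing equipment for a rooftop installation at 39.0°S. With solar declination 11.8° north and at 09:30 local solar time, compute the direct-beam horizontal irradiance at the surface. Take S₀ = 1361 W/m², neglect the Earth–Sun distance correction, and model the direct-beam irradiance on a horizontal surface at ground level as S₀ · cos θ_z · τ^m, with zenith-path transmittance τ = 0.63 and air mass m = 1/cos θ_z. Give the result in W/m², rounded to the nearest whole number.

244 W/m²

Hour angle H = 15° × (9.5 − 12) = -37.50°.
With φ = -39.0°, δ = 11.8°, H = -37.50°: sin φ sin δ = -0.1287, cos φ cos δ cos H = 0.6035, so cos θ_z = 0.4748.
Air mass m = 1/cos θ_z = 1/0.4748 = 2.106; τ^m = 0.63^2.106 = 0.3779.
Surface direct beam = 1361 × 0.4748 × 0.3779 = 244.20 W/m².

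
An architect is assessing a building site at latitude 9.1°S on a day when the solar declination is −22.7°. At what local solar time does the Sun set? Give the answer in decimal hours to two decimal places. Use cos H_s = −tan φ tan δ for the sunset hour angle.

18.26 h

cos H_s = −tan(-9.1°) · tan(-22.7°) = -0.0670, so H_s = arccos(-0.0670) = 93.84°.
Sunset is at 12 + H_s/15 = 12 + 6.256 = 18.256 h local solar time.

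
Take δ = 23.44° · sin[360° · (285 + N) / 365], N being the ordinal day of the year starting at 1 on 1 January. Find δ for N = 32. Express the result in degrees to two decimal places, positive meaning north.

360 × (285 + 32) / 365 = 312.658°; sin(312.658°) = -0.7354.
δ = 23.44 × -0.7354 = -17.238° ≈ -17.24°.

-17.24°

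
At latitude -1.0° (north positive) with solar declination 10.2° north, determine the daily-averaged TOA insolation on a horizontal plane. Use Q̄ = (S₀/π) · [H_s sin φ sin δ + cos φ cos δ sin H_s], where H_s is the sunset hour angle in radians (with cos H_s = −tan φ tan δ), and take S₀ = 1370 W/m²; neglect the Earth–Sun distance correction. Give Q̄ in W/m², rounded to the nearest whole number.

−tan φ tan δ = −(-0.0175)(0.1799) = 0.0031; H_s = arccos(0.0031) = 89.82°. In radians, H_s = 1.5677.
H_s sin φ sin δ = 1.5677 × -0.0175 × 0.1771 = -0.0049.
cos φ cos δ sin H_s = 0.9998 × 0.9842 × 1.0000 = 0.9840.
Q̄ = (1370/π) × (-0.0049 + 0.9840) = 436.08 × 0.9791 = 426.97 W/m².

427 W/m²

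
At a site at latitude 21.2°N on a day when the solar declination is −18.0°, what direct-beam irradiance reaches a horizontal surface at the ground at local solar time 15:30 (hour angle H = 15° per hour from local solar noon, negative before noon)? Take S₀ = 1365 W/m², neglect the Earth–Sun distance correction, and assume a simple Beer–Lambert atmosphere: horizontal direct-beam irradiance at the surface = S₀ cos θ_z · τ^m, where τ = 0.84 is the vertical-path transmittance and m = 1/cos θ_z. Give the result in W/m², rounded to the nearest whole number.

Hour angle H = 15° × (15.5 − 12) = 52.50°.
cos θ_z = sin φ sin δ + cos φ cos δ cos H = (0.3616)(-0.3090) + (0.9323)(0.9511)(0.6088) = 0.4281.
Air mass m = 1/cos θ_z = 1/0.4281 = 2.336; τ^m = 0.84^2.336 = 0.6655.
Surface direct beam = 1365 × 0.4281 × 0.6655 = 388.89 W/m².

389 W/m²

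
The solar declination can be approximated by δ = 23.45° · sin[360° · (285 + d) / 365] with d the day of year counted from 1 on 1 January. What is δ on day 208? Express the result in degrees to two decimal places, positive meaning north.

+18.91°

360 × (285 + 208) / 365 = 486.247°; sin(486.247°) = 0.8065.
δ = 23.45 × 0.8065 = 18.912° ≈ +18.91°.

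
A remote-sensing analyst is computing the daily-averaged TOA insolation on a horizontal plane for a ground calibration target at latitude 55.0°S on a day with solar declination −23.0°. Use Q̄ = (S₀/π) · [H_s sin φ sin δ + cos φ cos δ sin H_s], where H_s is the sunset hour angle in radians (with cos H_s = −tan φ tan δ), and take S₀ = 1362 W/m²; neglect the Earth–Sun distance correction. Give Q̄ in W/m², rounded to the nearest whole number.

−tan φ tan δ = −(-1.4281)(-0.4245) = -0.6062; H_s = arccos(-0.6062) = 127.32°. In radians, H_s = 2.2222.
H_s sin φ sin δ = 2.2222 × -0.8192 × -0.3907 = 0.7112.
cos φ cos δ sin H_s = 0.5736 × 0.9205 × 0.7952 = 0.4199.
Q̄ = (1362/π) × (0.7112 + 0.4199) = 433.54 × 1.1311 = 490.38 W/m².

490 W/m²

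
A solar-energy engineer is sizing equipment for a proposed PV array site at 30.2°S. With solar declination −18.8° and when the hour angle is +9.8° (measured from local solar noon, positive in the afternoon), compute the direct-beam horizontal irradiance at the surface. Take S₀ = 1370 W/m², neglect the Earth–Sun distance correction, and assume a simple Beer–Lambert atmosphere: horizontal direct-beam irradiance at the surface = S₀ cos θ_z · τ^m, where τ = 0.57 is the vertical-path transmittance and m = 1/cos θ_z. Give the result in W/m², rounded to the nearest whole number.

With φ = -30.2°, δ = -18.8°, H = 9.80°: sin φ sin δ = 0.1621, cos φ cos δ cos H = 0.8062, so cos θ_z = 0.9683.
Air mass m = 1/cos θ_z = 1/0.9683 = 1.033; τ^m = 0.57^1.033 = 0.5595.
Surface direct beam = 1370 × 0.9683 × 0.5595 = 742.22 W/m².

742 W/m²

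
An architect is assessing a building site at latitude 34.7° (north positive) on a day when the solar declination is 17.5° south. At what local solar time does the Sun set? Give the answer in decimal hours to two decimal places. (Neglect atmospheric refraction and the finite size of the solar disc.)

cos H_s = −tan(34.7°) · tan(-17.5°) = 0.2183, so H_s = arccos(0.2183) = 77.39°.
Sunset is at 12 + H_s/15 = 12 + 5.159 = 17.159 h local solar time.

17.16 h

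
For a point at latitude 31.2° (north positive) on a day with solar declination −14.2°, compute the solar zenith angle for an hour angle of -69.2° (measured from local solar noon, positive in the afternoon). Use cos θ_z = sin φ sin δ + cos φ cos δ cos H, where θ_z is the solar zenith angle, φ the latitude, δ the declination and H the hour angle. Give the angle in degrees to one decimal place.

80.4°

With φ = 31.2°, δ = -14.2°, H = -69.20°: sin φ sin δ = -0.1271, cos φ cos δ cos H = 0.2945, so cos θ_z = 0.1674.
θ_z = arccos(0.1674) = 80.36°.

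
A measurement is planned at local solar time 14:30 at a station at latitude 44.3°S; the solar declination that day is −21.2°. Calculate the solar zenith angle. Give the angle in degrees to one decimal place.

Hour angle H = 15° × (14.5 − 12) = 37.50°.
cos θ_z = sin φ sin δ + cos φ cos δ cos H = (-0.6984)(-0.3616) + (0.7157)(0.9323)(0.7934) = 0.7819.
θ_z = arccos(0.7819) = 38.57°.

38.6°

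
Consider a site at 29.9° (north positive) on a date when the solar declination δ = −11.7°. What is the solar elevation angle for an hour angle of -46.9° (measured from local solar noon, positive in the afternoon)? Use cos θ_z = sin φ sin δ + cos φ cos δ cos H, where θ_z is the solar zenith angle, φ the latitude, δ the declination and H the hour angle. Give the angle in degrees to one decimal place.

28.6°

With φ = 29.9°, δ = -11.7°, H = -46.90°: sin φ sin δ = -0.1011, cos φ cos δ cos H = 0.5800, so cos θ_z = 0.4789.
θ_z = arccos(0.4789) = 61.39°, so the elevation is 90° − 61.39° = 28.61°.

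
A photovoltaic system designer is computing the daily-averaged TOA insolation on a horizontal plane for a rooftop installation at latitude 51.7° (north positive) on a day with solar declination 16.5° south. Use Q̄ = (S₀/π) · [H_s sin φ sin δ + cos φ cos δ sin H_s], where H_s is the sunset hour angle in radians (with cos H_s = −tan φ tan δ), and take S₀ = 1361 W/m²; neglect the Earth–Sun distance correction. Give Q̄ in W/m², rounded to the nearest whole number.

124 W/m²

−tan φ tan δ = −(1.2662)(-0.2962) = 0.3750; H_s = arccos(0.3750) = 67.98°. In radians, H_s = 1.1865.
H_s sin φ sin δ = 1.1865 × 0.7848 × -0.2840 = -0.2645.
cos φ cos δ sin H_s = 0.6198 × 0.9588 × 0.9271 = 0.5509.
Q̄ = (1361/π) × (-0.2645 + 0.5509) = 433.22 × 0.2864 = 124.07 W/m².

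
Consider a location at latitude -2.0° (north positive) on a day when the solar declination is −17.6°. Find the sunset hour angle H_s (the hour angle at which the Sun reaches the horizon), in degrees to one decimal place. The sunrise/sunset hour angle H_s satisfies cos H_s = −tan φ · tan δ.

90.6°

−tan φ tan δ = −(-0.0349)(-0.3172) = -0.0111; H_s = arccos(-0.0111) = 90.64°.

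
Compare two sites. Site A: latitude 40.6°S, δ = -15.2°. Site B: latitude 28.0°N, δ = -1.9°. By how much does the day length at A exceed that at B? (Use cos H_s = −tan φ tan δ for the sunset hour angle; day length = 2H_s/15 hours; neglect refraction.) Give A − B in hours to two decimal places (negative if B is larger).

A: H_s = arccos(−tan -40.6° · tan -15.2°) = 103.47°, so 2H_s/15 = 13.7960 h.
B: H_s = arccos(−tan 28.0° · tan -1.9°) = 88.99°, so 2H_s/15 = 11.8653 h.
A − B = 13.7960 − 11.8653 = 1.9307 h.

+1.93 h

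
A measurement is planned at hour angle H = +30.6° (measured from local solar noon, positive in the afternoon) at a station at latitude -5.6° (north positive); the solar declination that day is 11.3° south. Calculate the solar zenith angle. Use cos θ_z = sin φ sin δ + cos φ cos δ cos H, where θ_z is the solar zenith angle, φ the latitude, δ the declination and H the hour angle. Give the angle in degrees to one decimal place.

With φ = -5.6°, δ = -11.3°, H = 30.60°: sin φ sin δ = 0.0191, cos φ cos δ cos H = 0.8400, so cos θ_z = 0.8591.
θ_z = arccos(0.8591) = 30.78°.

30.8°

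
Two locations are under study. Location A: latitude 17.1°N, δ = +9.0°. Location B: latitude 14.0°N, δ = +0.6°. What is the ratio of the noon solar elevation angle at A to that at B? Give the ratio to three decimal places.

1.069

A: 90° − |17.1 − (9.0)| = 81.90°.
B: 90° − |14.0 − (0.6)| = 76.60°.
Ratio A/B = 81.9000 / 76.6000 = 1.0692.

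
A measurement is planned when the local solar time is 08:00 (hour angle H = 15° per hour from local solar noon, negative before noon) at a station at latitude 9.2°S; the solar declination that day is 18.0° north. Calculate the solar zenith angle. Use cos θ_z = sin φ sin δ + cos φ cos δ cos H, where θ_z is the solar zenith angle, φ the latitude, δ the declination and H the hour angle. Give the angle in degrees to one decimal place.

65.2°

Hour angle H = 15° × (8 − 12) = -60.00°.
cos θ_z = sin φ sin δ + cos φ cos δ cos H = (-0.1599)(0.3090) + (0.9871)(0.9511)(0.5000) = 0.4200.
θ_z = arccos(0.4200) = 65.17°.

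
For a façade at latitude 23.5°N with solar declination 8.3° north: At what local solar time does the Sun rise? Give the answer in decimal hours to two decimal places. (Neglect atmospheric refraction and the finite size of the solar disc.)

−tan φ tan δ = −(0.4348)(0.1459) = -0.0634; H_s = arccos(-0.0634) = 93.63°.
Sunrise is at 12 − H_s/15 = 12 − 6.242 = 5.758 h local solar time.

5.76 h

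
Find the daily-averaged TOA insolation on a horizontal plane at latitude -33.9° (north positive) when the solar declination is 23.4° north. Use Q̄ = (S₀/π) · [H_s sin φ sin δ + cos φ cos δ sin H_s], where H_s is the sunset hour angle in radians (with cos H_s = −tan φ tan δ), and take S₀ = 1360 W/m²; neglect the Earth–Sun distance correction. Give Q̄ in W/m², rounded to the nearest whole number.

193 W/m²

The sunset hour angle satisfies cos H_s = −tan φ tan δ = 0.2908, giving H_s = 73.09°. In radians, H_s = 1.2757.
H_s sin φ sin δ = 1.2757 × -0.5577 × 0.3971 = -0.2825.
cos φ cos δ sin H_s = 0.8300 × 0.9178 × 0.9568 = 0.7289.
Q̄ = (1360/π) × (-0.2825 + 0.7289) = 432.90 × 0.4464 = 193.25 W/m².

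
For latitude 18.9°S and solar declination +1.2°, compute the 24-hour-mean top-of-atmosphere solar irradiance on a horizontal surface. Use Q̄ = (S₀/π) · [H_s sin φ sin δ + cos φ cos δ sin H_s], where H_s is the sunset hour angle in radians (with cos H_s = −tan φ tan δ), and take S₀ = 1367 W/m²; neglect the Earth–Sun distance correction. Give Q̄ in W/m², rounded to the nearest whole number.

−tan φ tan δ = −(-0.3424)(0.0209) = 0.0072; H_s = arccos(0.0072) = 89.59°. In radians, H_s = 1.5636.
H_s sin φ sin δ = 1.5636 × -0.3239 × 0.0209 = -0.0106.
cos φ cos δ sin H_s = 0.9461 × 0.9998 × 1.0000 = 0.9459.
Q̄ = (1367/π) × (-0.0106 + 0.9459) = 435.13 × 0.9353 = 406.98 W/m².

407 W/m²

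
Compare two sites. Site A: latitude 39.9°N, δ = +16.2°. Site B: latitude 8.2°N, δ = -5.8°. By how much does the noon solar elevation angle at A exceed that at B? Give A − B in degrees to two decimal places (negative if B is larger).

A: 90° − |39.9 − (16.2)| = 66.30°.
B: 90° − |8.2 − (-5.8)| = 76.00°.
A − B = 66.30 − 76.00 = -9.70°.

-9.70°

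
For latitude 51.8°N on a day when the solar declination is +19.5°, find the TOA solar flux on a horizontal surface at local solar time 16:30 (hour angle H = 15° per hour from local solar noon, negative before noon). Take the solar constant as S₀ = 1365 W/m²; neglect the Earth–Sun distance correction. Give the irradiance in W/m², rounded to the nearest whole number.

663 W/m²

Hour angle H = 15° × (16.5 − 12) = 67.50°.
cos θ_z = sin(51.8°) sin(19.5°) + cos(51.8°) cos(19.5°) cos(67.50°) = 0.2623 + 0.2231 = 0.4854.
Top-of-atmosphere irradiance = S₀ cos θ_z = 1365 × 0.4854 = 662.57 W/m².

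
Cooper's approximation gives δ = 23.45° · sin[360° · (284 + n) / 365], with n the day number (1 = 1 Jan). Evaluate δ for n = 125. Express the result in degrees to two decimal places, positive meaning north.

360 × (284 + 125) / 365 = 403.397°; sin(403.397°) = 0.6870.
δ = 23.45 × 0.6870 = 16.110° ≈ +16.11°.

+16.11°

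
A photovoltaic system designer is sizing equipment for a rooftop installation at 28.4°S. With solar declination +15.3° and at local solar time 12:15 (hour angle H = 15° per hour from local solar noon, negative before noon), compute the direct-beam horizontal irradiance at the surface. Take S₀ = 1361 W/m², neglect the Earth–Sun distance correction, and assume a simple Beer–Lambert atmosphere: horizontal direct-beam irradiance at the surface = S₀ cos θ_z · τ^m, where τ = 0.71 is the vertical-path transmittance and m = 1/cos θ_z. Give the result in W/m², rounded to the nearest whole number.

Hour angle H = 15° × (12.25 − 12) = 3.75°.
With φ = -28.4°, δ = 15.3°, H = 3.75°: sin φ sin δ = -0.1255, cos φ cos δ cos H = 0.8467, so cos θ_z = 0.7212.
Air mass m = 1/cos θ_z = 1/0.7212 = 1.387; τ^m = 0.71^1.387 = 0.6219.
Surface direct beam = 1361 × 0.7212 × 0.6219 = 610.43 W/m².

610 W/m²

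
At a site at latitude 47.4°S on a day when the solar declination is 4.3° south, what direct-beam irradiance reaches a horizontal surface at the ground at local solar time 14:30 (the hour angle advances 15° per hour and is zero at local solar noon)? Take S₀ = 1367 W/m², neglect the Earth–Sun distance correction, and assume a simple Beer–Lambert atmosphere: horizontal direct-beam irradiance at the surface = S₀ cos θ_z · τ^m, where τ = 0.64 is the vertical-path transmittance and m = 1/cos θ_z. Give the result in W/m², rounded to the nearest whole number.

379 W/m²

Hour angle H = 15° × (14.5 − 12) = 37.50°.
cos θ_z = sin φ sin δ + cos φ cos δ cos H = (-0.7361)(-0.0750) + (0.6769)(0.9972)(0.7934) = 0.5908.
Air mass m = 1/cos θ_z = 1/0.5908 = 1.693; τ^m = 0.64^1.693 = 0.4697.
Surface direct beam = 1367 × 0.5908 × 0.4697 = 379.34 W/m².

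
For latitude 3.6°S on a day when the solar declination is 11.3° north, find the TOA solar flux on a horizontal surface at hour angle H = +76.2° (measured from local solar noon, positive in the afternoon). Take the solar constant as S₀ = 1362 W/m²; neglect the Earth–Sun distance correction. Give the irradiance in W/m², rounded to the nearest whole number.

cos θ_z = sin φ sin δ + cos φ cos δ cos H = (-0.0628)(0.1959) + (0.9980)(0.9806)(0.2385) = 0.2211.
Top-of-atmosphere irradiance = S₀ cos θ_z = 1362 × 0.2211 = 301.14 W/m².

301 W/m²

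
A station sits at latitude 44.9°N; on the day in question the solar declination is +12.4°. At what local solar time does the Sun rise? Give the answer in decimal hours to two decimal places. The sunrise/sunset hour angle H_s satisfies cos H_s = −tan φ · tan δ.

5.16 h

−tan φ tan δ = −(0.9965)(0.2199) = -0.2191; H_s = arccos(-0.2191) = 102.66°.
Sunrise is at 12 − H_s/15 = 12 − 6.844 = 5.156 h local solar time.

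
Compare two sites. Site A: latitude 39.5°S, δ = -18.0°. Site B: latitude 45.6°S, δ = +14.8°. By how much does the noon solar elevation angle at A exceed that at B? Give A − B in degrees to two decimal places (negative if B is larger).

+38.90°

A: 90° − |-39.5 − (-18.0)| = 68.50°.
B: 90° − |-45.6 − (14.8)| = 29.60°.
A − B = 68.50 − 29.60 = 38.90°.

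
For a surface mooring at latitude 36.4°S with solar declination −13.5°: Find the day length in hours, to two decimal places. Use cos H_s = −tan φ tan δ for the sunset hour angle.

13.36 hours

−tan φ tan δ = −(-0.7373)(-0.2401) = -0.1770; H_s = arccos(-0.1770) = 100.20°.
Day length = 2 H_s / 15° h⁻¹ = 200.40° / 15 = 13.360 h.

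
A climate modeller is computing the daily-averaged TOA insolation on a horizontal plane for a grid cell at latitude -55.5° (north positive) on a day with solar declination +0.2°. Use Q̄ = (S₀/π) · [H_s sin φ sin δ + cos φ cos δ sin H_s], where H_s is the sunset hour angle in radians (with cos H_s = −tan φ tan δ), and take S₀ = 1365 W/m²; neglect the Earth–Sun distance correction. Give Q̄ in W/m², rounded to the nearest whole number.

The sunset hour angle satisfies cos H_s = −tan φ tan δ = 0.0051, giving H_s = 89.71°. In radians, H_s = 1.5657.
H_s sin φ sin δ = 1.5657 × -0.8241 × 0.0035 = -0.0045.
cos φ cos δ sin H_s = 0.5664 × 1.0000 × 1.0000 = 0.5664.
Q̄ = (1365/π) × (-0.0045 + 0.5664) = 434.49 × 0.5619 = 244.14 W/m².

244 W/m²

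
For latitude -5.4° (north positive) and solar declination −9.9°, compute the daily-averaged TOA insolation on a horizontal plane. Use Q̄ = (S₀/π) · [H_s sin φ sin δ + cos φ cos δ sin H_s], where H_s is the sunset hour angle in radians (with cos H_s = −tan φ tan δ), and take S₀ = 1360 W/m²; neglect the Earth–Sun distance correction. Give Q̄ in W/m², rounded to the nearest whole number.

cos H_s = −tan(-5.4°) · tan(-9.9°) = -0.0165, so H_s = arccos(-0.0165) = 90.95°. In radians, H_s = 1.5874.
H_s sin φ sin δ = 1.5874 × -0.0941 × -0.1719 = 0.0257.
cos φ cos δ sin H_s = 0.9956 × 0.9851 × 0.9999 = 0.9807.
Q̄ = (1360/π) × (0.0257 + 0.9807) = 432.90 × 1.0064 = 435.67 W/m².

436 W/m²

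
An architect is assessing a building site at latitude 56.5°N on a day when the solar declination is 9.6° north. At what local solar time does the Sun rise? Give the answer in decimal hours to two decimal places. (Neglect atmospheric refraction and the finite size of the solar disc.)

cos H_s = −tan(56.5°) · tan(9.6°) = -0.2555, so H_s = arccos(-0.2555) = 104.80°.
Sunrise is at 12 − H_s/15 = 12 − 6.987 = 5.013 h local solar time.

5.01 h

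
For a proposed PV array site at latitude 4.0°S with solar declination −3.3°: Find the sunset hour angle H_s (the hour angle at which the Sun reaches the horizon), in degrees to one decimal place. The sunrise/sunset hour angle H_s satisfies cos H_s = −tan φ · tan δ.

The sunset hour angle satisfies cos H_s = −tan φ tan δ = -0.0040, giving H_s = 90.23°.

90.2°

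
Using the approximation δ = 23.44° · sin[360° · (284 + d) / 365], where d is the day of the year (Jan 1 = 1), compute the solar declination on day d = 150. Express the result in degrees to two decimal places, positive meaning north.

360 × (284 + 150) / 365 = 428.055°; sin(428.055°) = 0.9275.
δ = 23.44 × 0.9275 = 21.741° ≈ +21.74°.

+21.74°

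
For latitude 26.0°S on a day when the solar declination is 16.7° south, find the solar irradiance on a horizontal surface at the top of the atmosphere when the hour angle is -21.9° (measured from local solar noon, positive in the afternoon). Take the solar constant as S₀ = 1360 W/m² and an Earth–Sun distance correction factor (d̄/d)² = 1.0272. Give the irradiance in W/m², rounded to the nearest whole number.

1292 W/m²

cos θ_z = sin(-26.0°) sin(-16.7°) + cos(-26.0°) cos(-16.7°) cos(-21.90°) = 0.1260 + 0.7988 = 0.9248.
Top-of-atmosphere irradiance = S₀ (d̄/d)² cos θ_z = 1360 × 1.0272 × 0.9248 = 1291.94 W/m².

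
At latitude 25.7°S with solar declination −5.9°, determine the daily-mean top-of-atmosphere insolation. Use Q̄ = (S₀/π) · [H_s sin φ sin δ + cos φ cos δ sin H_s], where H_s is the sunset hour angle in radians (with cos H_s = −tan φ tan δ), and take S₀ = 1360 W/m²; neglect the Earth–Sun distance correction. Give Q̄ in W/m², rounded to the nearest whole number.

419 W/m²

cos H_s = −tan(-25.7°) · tan(-5.9°) = -0.0497, so H_s = arccos(-0.0497) = 92.85°. In radians, H_s = 1.6205.
H_s sin φ sin δ = 1.6205 × -0.4337 × -0.1028 = 0.0722.
cos φ cos δ sin H_s = 0.9011 × 0.9947 × 0.9988 = 0.8952.
Q̄ = (1360/π) × (0.0722 + 0.8952) = 432.90 × 0.9674 = 418.79 W/m².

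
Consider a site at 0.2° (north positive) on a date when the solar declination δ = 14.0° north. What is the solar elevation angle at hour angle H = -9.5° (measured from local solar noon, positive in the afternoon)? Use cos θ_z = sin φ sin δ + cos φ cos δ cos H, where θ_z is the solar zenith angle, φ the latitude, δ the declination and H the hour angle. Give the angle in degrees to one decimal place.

With φ = 0.2°, δ = 14.0°, H = -9.50°: sin φ sin δ = 0.0008, cos φ cos δ cos H = 0.9570, so cos θ_z = 0.9578.
θ_z = arccos(0.9578) = 16.70°, so the elevation is 90° − 16.70° = 73.30°.

73.3°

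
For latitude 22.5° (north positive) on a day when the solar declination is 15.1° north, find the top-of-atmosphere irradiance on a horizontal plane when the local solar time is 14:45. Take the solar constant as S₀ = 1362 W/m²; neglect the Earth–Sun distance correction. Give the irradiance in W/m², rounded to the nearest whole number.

Hour angle H = 15° × (14.75 − 12) = 41.25°.
With φ = 22.5°, δ = 15.1°, H = 41.25°: sin φ sin δ = 0.0997, cos φ cos δ cos H = 0.6706, so cos θ_z = 0.7703.
Top-of-atmosphere irradiance = S₀ cos θ_z = 1362 × 0.7703 = 1049.15 W/m².

1049 W/m²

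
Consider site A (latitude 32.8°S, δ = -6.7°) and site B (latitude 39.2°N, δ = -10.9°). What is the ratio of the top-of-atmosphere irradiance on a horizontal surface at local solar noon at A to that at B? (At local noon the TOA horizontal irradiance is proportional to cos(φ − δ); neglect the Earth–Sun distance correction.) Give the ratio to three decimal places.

1.400

A: cos θ_z = cos(-32.8° − (-6.7°)) = 0.8980.
B: cos θ_z = cos(39.2° − (-10.9°)) = 0.6414.
Ratio A/B = 0.8980 / 0.6414 = 1.4001.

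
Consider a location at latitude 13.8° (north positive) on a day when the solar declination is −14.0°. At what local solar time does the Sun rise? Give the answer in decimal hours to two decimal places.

−tan φ tan δ = −(0.2456)(-0.2493) = 0.0612; H_s = arccos(0.0612) = 86.49°.
Sunrise is at 12 − H_s/15 = 12 − 5.766 = 6.234 h local solar time.

6.23 h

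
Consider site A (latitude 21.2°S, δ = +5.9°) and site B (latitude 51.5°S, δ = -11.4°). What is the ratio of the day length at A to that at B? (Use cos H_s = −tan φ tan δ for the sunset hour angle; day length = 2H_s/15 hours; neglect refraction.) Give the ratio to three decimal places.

0.838

A: H_s = arccos(−tan -21.2° · tan 5.9°) = 87.70°, so 2H_s/15 = 11.6933 h.
B: H_s = arccos(−tan -51.5° · tan -11.4°) = 104.68°, so 2H_s/15 = 13.9573 h.
Ratio A/B = 11.6933 / 13.9573 = 0.8378.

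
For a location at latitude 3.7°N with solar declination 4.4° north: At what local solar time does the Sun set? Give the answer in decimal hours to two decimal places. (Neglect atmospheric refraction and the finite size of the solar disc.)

The sunset hour angle satisfies cos H_s = −tan φ tan δ = -0.0050, giving H_s = 90.29°.
Sunset is at 12 + H_s/15 = 12 + 6.019 = 18.019 h local solar time.

18.02 h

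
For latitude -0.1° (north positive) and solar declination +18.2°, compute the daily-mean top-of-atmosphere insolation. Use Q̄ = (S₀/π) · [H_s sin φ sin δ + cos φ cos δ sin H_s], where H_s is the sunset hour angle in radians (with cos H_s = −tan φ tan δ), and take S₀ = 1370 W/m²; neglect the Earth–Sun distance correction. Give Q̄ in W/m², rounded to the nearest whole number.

414 W/m²

−tan φ tan δ = −(-0.0017)(0.3288) = 0.0006; H_s = arccos(0.0006) = 89.97°. In radians, H_s = 1.5703.
H_s sin φ sin δ = 1.5703 × -0.0017 × 0.3123 = -0.0008.
cos φ cos δ sin H_s = 1.0000 × 0.9500 × 1.0000 = 0.9500.
Q̄ = (1370/π) × (-0.0008 + 0.9500) = 436.08 × 0.9492 = 413.93 W/m².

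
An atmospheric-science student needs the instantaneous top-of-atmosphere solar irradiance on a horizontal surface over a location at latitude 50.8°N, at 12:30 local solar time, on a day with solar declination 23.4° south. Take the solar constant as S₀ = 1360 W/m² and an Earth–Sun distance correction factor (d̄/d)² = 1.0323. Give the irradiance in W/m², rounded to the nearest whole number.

375 W/m²

Hour angle H = 15° × (12.5 − 12) = 7.50°.
With φ = 50.8°, δ = -23.4°, H = 7.50°: sin φ sin δ = -0.3078, cos φ cos δ cos H = 0.5751, so cos θ_z = 0.2673.
Top-of-atmosphere irradiance = S₀ (d̄/d)² cos θ_z = 1360 × 1.0323 × 0.2673 = 375.27 W/m².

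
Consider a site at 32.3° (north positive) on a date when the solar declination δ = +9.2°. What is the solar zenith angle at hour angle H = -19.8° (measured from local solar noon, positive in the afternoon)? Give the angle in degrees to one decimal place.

29.5°

cos θ_z = sin(32.3°) sin(9.2°) + cos(32.3°) cos(9.2°) cos(-19.80°) = 0.0854 + 0.7851 = 0.8705.
θ_z = arccos(0.8705) = 29.48°.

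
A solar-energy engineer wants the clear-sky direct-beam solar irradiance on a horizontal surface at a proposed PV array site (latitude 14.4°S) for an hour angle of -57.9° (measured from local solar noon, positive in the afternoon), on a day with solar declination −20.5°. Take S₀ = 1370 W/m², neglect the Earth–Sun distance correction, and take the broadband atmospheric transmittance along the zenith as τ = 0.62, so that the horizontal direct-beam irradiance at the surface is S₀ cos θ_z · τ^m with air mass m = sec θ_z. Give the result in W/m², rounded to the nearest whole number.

337 W/m²

cos θ_z = sin φ sin δ + cos φ cos δ cos H = (-0.2487)(-0.3502) + (0.9686)(0.9367)(0.5314) = 0.5692.
Air mass m = 1/cos θ_z = 1/0.5692 = 1.757; τ^m = 0.62^1.757 = 0.4317.
Surface direct beam = 1370 × 0.5692 × 0.4317 = 336.64 W/m².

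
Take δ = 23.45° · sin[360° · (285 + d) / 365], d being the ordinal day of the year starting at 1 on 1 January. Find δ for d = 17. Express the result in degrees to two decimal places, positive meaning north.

360 × (285 + 17) / 365 = 297.863°; sin(297.863°) = -0.8841.
δ = 23.45 × -0.8841 = -20.732° ≈ -20.73°.

-20.73°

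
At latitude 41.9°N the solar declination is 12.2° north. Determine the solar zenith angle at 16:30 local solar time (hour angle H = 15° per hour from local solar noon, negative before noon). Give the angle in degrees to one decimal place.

65.2°

Hour angle H = 15° × (16.5 − 12) = 67.50°.
With φ = 41.9°, δ = 12.2°, H = 67.50°: sin φ sin δ = 0.1411, cos φ cos δ cos H = 0.2784, so cos θ_z = 0.4195.
θ_z = arccos(0.4195) = 65.20°.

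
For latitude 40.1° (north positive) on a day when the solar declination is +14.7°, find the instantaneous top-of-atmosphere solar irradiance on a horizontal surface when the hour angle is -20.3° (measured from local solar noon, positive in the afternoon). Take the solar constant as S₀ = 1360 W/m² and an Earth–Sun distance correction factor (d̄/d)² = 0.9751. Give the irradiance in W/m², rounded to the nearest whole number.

cos θ_z = sin(40.1°) sin(14.7°) + cos(40.1°) cos(14.7°) cos(-20.30°) = 0.1635 + 0.6939 = 0.8574.
Top-of-atmosphere irradiance = S₀ (d̄/d)² cos θ_z = 1360 × 0.9751 × 0.8574 = 1137.03 W/m².

1137 W/m²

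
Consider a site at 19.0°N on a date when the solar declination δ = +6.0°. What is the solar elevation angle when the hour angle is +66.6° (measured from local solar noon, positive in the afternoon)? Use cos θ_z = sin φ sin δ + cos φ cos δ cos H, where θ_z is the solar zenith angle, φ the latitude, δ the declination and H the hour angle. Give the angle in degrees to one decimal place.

cos θ_z = sin φ sin δ + cos φ cos δ cos H = (0.3256)(0.1045) + (0.9455)(0.9945)(0.3971) = 0.4074.
θ_z = arccos(0.4074) = 65.96°, so the elevation is 90° − 65.96° = 24.04°.

24.0°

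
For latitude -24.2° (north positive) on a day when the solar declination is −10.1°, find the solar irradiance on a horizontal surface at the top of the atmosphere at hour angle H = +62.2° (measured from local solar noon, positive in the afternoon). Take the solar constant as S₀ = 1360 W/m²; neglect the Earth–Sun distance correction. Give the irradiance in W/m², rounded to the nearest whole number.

With φ = -24.2°, δ = -10.1°, H = 62.20°: sin φ sin δ = 0.0719, cos φ cos δ cos H = 0.4188, so cos θ_z = 0.4907.
Top-of-atmosphere irradiance = S₀ cos θ_z = 1360 × 0.4907 = 667.35 W/m².

667 W/m²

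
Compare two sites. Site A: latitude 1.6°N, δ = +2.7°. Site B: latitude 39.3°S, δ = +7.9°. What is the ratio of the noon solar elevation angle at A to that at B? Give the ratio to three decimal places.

2.077

A: 90° − |1.6 − (2.7)| = 88.90°.
B: 90° − |-39.3 − (7.9)| = 42.80°.
Ratio A/B = 88.9000 / 42.8000 = 2.0771.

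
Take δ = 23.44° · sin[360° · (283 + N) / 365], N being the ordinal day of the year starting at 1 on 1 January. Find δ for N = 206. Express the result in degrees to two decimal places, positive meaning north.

+19.81°

360 × (283 + 206) / 365 = 482.301°; sin(482.301°) = 0.8453.
δ = 23.44 × 0.8453 = 19.814° ≈ +19.81°.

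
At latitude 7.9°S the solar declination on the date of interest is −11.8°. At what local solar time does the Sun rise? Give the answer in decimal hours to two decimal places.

−tan φ tan δ = −(-0.1388)(-0.2089) = -0.0290; H_s = arccos(-0.0290) = 91.66°.
Sunrise is at 12 − H_s/15 = 12 − 6.111 = 5.889 h local solar time.

5.89 h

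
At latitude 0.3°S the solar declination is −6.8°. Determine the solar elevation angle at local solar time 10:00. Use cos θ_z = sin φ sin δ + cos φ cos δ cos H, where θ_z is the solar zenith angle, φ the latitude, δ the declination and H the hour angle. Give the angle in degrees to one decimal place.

59.4°

Hour angle H = 15° × (10 − 12) = -30.00°.
With φ = -0.3°, δ = -6.8°, H = -30.00°: sin φ sin δ = 0.0006, cos φ cos δ cos H = 0.8599, so cos θ_z = 0.8605.
θ_z = arccos(0.8605) = 30.63°, so the elevation is 90° − 30.63° = 59.37°.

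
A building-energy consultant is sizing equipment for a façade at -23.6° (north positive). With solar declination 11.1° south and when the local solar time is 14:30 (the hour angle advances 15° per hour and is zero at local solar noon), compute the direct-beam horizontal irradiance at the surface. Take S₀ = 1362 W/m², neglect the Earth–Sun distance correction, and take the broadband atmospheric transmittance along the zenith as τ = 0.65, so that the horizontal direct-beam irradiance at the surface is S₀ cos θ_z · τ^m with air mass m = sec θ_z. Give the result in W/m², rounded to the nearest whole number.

624 W/m²

Hour angle H = 15° × (14.5 − 12) = 37.50°.
cos θ_z = sin(-23.6°) sin(-11.1°) + cos(-23.6°) cos(-11.1°) cos(37.50°) = 0.0771 + 0.7134 = 0.7905.
Air mass m = 1/cos θ_z = 1/0.7905 = 1.265; τ^m = 0.65^1.265 = 0.5799.
Surface direct beam = 1362 × 0.7905 × 0.5799 = 624.36 W/m².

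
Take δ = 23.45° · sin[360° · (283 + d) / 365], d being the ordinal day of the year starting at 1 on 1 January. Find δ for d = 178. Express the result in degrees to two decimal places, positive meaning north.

+23.37°

360 × (283 + 178) / 365 = 454.685°; sin(454.685°) = 0.9967.
δ = 23.45 × 0.9967 = 23.373° ≈ +23.37°.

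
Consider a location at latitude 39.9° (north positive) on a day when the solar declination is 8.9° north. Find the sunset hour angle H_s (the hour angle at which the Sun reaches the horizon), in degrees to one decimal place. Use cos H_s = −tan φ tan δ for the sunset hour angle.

97.5°

−tan φ tan δ = −(0.8361)(0.1566) = -0.1309; H_s = arccos(-0.1309) = 97.52°.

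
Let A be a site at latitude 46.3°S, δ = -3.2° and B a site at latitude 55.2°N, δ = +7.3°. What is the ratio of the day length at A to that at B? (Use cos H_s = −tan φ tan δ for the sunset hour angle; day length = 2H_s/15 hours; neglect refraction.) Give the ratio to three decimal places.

A: H_s = arccos(−tan -46.3° · tan -3.2°) = 93.35°, so 2H_s/15 = 12.4467 h.
B: H_s = arccos(−tan 55.2° · tan 7.3°) = 100.62°, so 2H_s/15 = 13.4160 h.
Ratio A/B = 12.4467 / 13.4160 = 0.9278.

0.928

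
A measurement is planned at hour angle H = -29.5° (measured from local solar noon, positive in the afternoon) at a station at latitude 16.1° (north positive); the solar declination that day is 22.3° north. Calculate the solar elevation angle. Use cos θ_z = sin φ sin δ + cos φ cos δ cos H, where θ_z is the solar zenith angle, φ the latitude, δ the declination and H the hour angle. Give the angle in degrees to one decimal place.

cos θ_z = sin φ sin δ + cos φ cos δ cos H = (0.2773)(0.3795) + (0.9608)(0.9252)(0.8704) = 0.8790.
θ_z = arccos(0.8790) = 28.48°, so the elevation is 90° − 28.48° = 61.52°.

61.5°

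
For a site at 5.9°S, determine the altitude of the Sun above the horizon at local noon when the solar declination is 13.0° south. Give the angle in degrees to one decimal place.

82.9°

At local solar noon the hour angle is zero, so the elevation is 90° − |φ − δ| = 90° − |-5.9° − (-13.0°)| = 90° − 7.1° = 82.9°.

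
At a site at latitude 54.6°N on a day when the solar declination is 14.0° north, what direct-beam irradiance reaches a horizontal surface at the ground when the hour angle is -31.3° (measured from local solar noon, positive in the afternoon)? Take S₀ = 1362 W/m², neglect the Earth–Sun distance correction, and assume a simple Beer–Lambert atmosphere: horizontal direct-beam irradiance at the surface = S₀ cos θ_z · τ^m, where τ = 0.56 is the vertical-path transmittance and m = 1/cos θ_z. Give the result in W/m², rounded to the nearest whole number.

392 W/m²

cos θ_z = sin(54.6°) sin(14.0°) + cos(54.6°) cos(14.0°) cos(-31.30°) = 0.1972 + 0.4803 = 0.6775.
Air mass m = 1/cos θ_z = 1/0.6775 = 1.476; τ^m = 0.56^1.476 = 0.4249.
Surface direct beam = 1362 × 0.6775 × 0.4249 = 392.08 W/m².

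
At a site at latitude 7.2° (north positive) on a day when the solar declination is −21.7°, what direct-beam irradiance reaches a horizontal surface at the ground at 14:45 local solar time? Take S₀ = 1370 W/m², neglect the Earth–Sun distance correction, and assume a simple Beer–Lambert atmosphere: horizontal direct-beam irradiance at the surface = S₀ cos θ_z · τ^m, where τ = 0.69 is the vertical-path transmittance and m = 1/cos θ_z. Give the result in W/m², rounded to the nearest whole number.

499 W/m²

Hour angle H = 15° × (14.75 − 12) = 41.25°.
cos θ_z = sin(7.2°) sin(-21.7°) + cos(7.2°) cos(-21.7°) cos(41.25°) = -0.0463 + 0.6931 = 0.6468.
Air mass m = 1/cos θ_z = 1/0.6468 = 1.546; τ^m = 0.69^1.546 = 0.5635.
Surface direct beam = 1370 × 0.6468 × 0.5635 = 499.33 W/m².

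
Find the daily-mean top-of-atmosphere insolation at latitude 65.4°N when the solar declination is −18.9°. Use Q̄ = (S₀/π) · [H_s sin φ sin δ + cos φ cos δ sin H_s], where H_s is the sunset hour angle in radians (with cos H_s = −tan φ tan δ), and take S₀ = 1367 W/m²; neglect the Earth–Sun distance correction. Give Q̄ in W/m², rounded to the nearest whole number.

21 W/m²

The sunset hour angle satisfies cos H_s = −tan φ tan δ = 0.7478, giving H_s = 41.60°. In radians, H_s = 0.7261.
H_s sin φ sin δ = 0.7261 × 0.9092 × -0.3239 = -0.2138.
cos φ cos δ sin H_s = 0.4163 × 0.9461 × 0.6640 = 0.2615.
Q̄ = (1367/π) × (-0.2138 + 0.2615) = 435.13 × 0.0477 = 20.76 W/m².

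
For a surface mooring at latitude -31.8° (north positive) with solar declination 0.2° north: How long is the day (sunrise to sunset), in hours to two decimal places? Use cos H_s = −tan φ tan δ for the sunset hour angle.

cos H_s = −tan(-31.8°) · tan(0.2°) = 0.0022, so H_s = arccos(0.0022) = 89.87°.
Day length = 2 H_s / 15° h⁻¹ = 179.74° / 15 = 11.983 h.

11.98 hours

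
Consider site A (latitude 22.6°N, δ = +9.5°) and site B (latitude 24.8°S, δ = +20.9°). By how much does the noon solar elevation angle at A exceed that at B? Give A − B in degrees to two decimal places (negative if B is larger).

A: 90° − |22.6 − (9.5)| = 76.90°.
B: 90° − |-24.8 − (20.9)| = 44.30°.
A − B = 76.90 − 44.30 = 32.60°.

+32.60°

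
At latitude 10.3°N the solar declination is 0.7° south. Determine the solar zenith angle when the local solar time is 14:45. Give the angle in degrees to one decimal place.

Hour angle H = 15° × (14.75 − 12) = 41.25°.
cos θ_z = sin φ sin δ + cos φ cos δ cos H = (0.1788)(-0.0122) + (0.9839)(0.9999)(0.7518) = 0.7374.
θ_z = arccos(0.7374) = 42.49°.

42.5°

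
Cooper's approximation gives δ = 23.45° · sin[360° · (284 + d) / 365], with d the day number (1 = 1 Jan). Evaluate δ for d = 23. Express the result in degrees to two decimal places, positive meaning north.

360 × (284 + 23) / 365 = 302.795°; sin(302.795°) = -0.8406.
δ = 23.45 × -0.8406 = -19.712° ≈ -19.71°.

-19.71°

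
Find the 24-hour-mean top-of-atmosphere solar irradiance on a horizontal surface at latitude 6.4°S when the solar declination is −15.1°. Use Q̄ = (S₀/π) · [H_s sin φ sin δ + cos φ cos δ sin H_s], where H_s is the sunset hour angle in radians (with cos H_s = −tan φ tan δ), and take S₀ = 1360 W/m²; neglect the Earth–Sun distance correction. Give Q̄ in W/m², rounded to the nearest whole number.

cos H_s = −tan(-6.4°) · tan(-15.1°) = -0.0303, so H_s = arccos(-0.0303) = 91.74°. In radians, H_s = 1.6012.
H_s sin φ sin δ = 1.6012 × -0.1115 × -0.2605 = 0.0465.
cos φ cos δ sin H_s = 0.9938 × 0.9655 × 0.9995 = 0.9590.
Q̄ = (1360/π) × (0.0465 + 0.9590) = 432.90 × 1.0055 = 435.28 W/m².

435 W/m²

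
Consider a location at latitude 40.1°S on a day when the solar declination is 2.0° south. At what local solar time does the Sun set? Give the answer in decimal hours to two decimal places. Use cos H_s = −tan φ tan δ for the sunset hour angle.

18.11 h

−tan φ tan δ = −(-0.8421)(-0.0349) = -0.0294; H_s = arccos(-0.0294) = 91.68°.
Sunset is at 12 + H_s/15 = 12 + 6.112 = 18.112 h local solar time.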